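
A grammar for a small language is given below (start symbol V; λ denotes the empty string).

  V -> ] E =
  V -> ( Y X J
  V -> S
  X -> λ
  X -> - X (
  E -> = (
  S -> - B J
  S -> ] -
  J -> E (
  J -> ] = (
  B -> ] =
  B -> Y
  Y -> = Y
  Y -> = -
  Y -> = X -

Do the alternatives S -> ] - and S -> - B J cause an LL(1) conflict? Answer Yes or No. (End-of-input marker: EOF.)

No

FIRST(] -) = { ] } and FIRST(- B J) = { - }.
The FIRST sets are disjoint and neither alternative is nullable — no conflict.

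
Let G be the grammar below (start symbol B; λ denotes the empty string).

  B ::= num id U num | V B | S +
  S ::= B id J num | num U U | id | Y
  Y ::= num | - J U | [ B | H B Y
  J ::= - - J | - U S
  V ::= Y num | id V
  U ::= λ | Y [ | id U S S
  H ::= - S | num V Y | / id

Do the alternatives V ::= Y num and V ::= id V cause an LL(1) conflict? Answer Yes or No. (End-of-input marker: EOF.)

No

FIRST(Y num) = { -, /, [, num } and FIRST(id V) = { id }.
The FIRST sets are disjoint and neither alternative is nullable — no conflict.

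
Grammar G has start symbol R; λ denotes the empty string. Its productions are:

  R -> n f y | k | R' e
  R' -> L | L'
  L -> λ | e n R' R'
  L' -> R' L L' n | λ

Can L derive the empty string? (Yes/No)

L has an λ-production, so L ⇒ λ.

Yes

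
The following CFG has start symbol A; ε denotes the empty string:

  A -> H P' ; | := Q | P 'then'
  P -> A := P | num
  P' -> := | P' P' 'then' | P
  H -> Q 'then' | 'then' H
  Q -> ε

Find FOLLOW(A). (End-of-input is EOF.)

{ EOF, := }

A is the start symbol, so EOF ∈ FOLLOW(A).
In P -> A := P: add FIRST(:= P) = { := }.
Union: FOLLOW(A) = { EOF, := }.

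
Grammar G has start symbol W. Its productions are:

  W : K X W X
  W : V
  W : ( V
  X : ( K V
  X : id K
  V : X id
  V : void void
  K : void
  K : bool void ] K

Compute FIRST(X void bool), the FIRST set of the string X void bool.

Add FIRST(X) = { (, id }; X is not nullable, stop.

{ (, id }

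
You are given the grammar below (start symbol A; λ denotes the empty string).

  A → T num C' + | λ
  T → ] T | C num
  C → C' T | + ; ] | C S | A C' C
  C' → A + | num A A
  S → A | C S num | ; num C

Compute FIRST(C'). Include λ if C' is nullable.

{ +, ], num }

From C' → A +: A nullable, take FIRST(A) ∪ {+} = { +, ], num }.
C' → num A A contributes {num}.
Union: FIRST(C') = { +, ], num }.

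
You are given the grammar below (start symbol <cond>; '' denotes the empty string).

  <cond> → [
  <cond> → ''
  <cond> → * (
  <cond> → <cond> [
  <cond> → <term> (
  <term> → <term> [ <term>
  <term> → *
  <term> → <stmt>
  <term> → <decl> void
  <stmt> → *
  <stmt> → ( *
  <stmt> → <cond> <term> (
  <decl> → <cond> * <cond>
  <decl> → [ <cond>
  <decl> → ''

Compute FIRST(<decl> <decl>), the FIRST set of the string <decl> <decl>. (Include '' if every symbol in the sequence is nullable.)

{ (, *, [, void, '' }

Add FIRST(<decl>)\{''} = { (, *, [, void }; <decl> is nullable, continue.
Add FIRST(<decl>)\{''} = { (, *, [, void }; <decl> is nullable, continue.
Every symbol is nullable, so include ''.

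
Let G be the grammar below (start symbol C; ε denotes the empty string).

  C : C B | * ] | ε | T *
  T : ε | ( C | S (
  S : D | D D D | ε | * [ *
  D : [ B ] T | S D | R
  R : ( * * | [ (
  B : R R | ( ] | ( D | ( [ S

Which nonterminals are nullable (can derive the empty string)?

Directly nullable (have an ε-production): C, T, S.
No other nonterminal has a production whose RHS symbols are all nullable.

{ C, S, T }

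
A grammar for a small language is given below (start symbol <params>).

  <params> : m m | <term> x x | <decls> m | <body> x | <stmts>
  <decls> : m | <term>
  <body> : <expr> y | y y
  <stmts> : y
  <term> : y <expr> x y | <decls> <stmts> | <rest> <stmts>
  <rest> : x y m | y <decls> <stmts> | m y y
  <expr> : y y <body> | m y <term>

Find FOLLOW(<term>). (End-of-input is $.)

In <params> : <term> x x: add FIRST(x x) = { x }.
In <decls> : <term>: <term> is at the end, add FOLLOW(<decls>) = { m, y }.
In <expr> : m y <term>: <term> is at the end, add FOLLOW(<expr>) = { x, y }.
Union: FOLLOW(<term>) = { m, x, y }.

{ m, x, y }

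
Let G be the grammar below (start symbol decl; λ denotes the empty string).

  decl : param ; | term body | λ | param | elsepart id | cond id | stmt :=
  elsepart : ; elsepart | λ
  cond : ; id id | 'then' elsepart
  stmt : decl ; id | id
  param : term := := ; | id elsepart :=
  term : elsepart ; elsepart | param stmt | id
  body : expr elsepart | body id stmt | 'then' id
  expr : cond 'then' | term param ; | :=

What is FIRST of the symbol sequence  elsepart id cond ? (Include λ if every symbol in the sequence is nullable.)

{ ;, id }

Add FIRST(elsepart)\{λ} = { ; }; elsepart is nullable, continue.
id is a terminal; add {id} and stop.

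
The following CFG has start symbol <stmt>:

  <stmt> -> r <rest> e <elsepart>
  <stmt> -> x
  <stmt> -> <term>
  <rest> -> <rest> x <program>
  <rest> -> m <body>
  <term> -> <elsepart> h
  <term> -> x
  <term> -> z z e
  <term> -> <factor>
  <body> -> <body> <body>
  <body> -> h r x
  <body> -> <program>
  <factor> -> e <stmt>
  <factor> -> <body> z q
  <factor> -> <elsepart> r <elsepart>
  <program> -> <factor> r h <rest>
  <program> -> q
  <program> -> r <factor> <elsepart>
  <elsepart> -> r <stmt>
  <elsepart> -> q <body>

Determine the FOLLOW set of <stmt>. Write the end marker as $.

{ $, e, h, q, r, x, z }

<stmt> is the start symbol, so $ ∈ FOLLOW(<stmt>).
In <factor> -> e <stmt>: <stmt> is at the end, add FOLLOW(<factor>) = { $, e, h, q, r, x, z }.
In <elsepart> -> r <stmt>: <stmt> is at the end, add FOLLOW(<elsepart>) = { $, e, h, q, r, x, z }.
Union: FOLLOW(<stmt>) = { $, e, h, q, r, x, z }.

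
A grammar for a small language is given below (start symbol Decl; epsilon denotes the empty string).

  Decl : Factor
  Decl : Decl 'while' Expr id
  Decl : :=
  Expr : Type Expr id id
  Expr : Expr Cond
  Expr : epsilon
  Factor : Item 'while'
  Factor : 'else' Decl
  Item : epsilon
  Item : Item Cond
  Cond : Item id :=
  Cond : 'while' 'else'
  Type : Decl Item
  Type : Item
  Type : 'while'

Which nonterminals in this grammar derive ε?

Directly nullable (have an epsilon-production): Expr, Item.
Type : Item with every symbol nullable, so Type is nullable.
No other nonterminal has a production whose RHS symbols are all nullable.

{ Expr, Item, Type }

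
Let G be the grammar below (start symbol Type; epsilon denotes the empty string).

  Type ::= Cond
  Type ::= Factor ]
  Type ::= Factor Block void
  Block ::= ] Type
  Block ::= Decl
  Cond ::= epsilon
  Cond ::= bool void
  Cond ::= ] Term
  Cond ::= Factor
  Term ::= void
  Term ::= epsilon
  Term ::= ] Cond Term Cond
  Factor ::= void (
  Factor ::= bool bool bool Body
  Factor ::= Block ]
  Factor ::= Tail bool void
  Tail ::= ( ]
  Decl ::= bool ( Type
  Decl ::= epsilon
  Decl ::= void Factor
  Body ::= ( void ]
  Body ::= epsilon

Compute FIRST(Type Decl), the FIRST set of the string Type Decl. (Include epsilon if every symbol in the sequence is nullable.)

Add FIRST(Type)\{epsilon} = { (, ], bool, void }; Type is nullable, continue.
Add FIRST(Decl)\{epsilon} = { bool, void }; Decl is nullable, continue.
Every symbol is nullable, so include epsilon.

{ (, ], bool, void, epsilon }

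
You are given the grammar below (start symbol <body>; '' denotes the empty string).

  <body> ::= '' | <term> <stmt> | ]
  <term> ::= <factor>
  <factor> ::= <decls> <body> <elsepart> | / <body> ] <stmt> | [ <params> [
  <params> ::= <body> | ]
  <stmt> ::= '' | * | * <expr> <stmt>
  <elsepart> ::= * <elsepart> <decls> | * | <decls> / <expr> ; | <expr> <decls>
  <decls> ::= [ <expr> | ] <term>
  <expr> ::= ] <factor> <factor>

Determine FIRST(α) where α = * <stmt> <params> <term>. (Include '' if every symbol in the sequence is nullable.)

* is a terminal; add {*} and stop.

{ * }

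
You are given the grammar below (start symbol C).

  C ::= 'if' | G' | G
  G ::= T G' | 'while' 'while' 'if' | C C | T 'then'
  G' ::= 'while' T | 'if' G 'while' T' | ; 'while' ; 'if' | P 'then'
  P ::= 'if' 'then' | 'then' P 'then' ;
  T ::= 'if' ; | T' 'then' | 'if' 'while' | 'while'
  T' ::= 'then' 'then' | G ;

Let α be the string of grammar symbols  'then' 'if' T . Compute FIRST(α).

'then' is a terminal; add {'then'} and stop.

{ 'then' }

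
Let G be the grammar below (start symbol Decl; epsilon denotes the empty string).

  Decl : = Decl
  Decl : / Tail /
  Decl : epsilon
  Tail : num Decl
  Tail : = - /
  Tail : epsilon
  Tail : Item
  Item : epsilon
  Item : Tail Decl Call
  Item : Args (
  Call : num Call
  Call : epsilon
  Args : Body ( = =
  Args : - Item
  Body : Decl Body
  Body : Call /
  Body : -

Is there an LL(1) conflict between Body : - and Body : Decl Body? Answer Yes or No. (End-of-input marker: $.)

FIRST(-) = { - } and FIRST(Decl Body) = { -, /, =, num }.
Both contain -, so the two alternatives are not disjoint — LL(1) conflict.

Yes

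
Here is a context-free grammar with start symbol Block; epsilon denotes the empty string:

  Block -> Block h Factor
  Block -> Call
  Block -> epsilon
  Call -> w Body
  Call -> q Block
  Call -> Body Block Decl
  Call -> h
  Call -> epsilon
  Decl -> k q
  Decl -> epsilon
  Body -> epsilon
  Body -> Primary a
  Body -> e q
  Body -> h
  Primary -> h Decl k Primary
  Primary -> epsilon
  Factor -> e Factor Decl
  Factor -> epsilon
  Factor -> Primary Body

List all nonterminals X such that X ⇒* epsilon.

{ Block, Body, Call, Decl, Factor, Primary }

Directly nullable (have an epsilon-production): Block, Call, Decl, Body, Primary, Factor.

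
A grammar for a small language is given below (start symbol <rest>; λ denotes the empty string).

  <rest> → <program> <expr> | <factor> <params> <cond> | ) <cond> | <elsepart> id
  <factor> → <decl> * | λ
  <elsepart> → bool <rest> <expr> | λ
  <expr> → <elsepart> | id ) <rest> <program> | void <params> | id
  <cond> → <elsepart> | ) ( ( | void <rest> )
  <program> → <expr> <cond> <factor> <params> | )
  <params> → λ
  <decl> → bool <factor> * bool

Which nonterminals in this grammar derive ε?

{ <cond>, <elsepart>, <expr>, <factor>, <params>, <program>, <rest> }

Directly nullable (have an λ-production): <factor>, <elsepart>, <params>.
<expr> → <elsepart> with every symbol nullable, so <expr> is nullable.
<cond> → <elsepart> with every symbol nullable, so <cond> is nullable.
<rest> → <program> <expr> with every symbol nullable, so <rest> is nullable.
<program> → <expr> <cond> <factor> <params> with every symbol nullable, so <program> is nullable.
No other nonterminal has a production whose RHS symbols are all nullable.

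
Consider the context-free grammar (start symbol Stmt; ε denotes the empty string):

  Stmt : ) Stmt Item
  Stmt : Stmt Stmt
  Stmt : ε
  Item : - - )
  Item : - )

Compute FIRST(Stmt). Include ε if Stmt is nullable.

Stmt : ) Stmt Item contributes {)}.
From Stmt : Stmt Stmt: Stmt, Stmt nullable, take FIRST(Stmt) ∪ FIRST(Stmt) = { ) }; also ε since the whole RHS is nullable.
Stmt : ε contributes ε.
Union: FIRST(Stmt) = { ), ε }.

{ ), ε }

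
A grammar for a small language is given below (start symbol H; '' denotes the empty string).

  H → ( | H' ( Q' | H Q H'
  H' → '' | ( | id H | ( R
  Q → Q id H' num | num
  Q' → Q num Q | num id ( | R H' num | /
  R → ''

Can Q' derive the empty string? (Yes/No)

Nullable nonterminals: H', R.
No production of Q' has an RHS whose symbols are all nullable, so Q' is not nullable.

No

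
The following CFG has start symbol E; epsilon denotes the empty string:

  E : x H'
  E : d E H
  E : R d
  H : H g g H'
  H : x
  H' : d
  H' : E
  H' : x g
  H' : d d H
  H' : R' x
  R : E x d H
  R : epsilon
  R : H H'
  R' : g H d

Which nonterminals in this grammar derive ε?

{ R }

Directly nullable (have an epsilon-production): R.
No other nonterminal has a production whose RHS symbols are all nullable.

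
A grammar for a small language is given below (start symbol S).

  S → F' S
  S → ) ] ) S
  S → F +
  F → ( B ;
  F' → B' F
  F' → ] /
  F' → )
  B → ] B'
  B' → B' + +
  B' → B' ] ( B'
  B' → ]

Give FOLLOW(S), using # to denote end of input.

{ # }

S is the start symbol, so # ∈ FOLLOW(S).
In S → F' S: S is at the end, add FOLLOW(S) = { # }.
In S → ) ] ) S: S is at the end, add FOLLOW(S) = { # }.
Union: FOLLOW(S) = { # }.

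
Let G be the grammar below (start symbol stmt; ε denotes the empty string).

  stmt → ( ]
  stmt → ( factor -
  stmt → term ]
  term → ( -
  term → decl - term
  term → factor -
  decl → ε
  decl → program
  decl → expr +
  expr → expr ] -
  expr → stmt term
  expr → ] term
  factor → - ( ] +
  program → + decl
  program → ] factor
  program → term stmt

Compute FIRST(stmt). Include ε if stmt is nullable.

{ (, +, -, ] }

stmt → ( ] contributes {(}.
stmt → ( factor - contributes {(}.
From stmt → term ]: add FIRST(term) = { (, +, -, ] }.
Union: FIRST(stmt) = { (, +, -, ] }.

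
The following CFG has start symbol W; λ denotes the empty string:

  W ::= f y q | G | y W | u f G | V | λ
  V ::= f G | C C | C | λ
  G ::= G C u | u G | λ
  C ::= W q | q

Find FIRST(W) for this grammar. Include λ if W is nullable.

W ::= f y q contributes {f}.
From W ::= G: add FIRST(G) = { f, q, u, y, λ } (including λ since G is nullable).
W ::= y W contributes {y}.
W ::= u f G contributes {u}.
From W ::= V: add FIRST(V) = { f, q, u, y, λ } (including λ since V is nullable).
W ::= λ contributes λ.
Union: FIRST(W) = { f, q, u, y, λ }.

{ f, q, u, y, λ }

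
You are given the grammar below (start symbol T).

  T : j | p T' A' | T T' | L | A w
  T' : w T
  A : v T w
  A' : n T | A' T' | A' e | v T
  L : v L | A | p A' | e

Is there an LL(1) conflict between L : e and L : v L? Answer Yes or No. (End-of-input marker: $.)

No

FIRST(e) = { e } and FIRST(v L) = { v }.
The FIRST sets are disjoint and neither alternative is nullable — no conflict.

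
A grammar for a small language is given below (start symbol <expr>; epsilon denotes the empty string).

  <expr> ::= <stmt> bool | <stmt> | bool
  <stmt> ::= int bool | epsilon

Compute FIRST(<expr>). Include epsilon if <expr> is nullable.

{ bool, int, epsilon }

From <expr> ::= <stmt> bool: <stmt> nullable, take FIRST(<stmt>) ∪ {bool} = { bool, int }.
From <expr> ::= <stmt>: add FIRST(<stmt>) = { int, epsilon } (including epsilon since <stmt> is nullable).
<expr> ::= bool contributes {bool}.
Union: FIRST(<expr>) = { bool, int, epsilon }.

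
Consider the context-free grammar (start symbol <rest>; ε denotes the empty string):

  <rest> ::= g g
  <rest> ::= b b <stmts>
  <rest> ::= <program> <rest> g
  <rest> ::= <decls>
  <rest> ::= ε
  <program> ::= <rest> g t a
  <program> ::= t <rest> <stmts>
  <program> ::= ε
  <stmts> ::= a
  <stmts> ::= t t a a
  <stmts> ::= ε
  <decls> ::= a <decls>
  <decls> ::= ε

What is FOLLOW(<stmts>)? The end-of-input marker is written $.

In <rest> ::= b b <stmts>: <stmts> is at the end, add FOLLOW(<rest>) = { $, a, b, g, t }.
In <program> ::= t <rest> <stmts>: <stmts> is at the end, add FOLLOW(<program>) = { a, b, g, t }.
Union: FOLLOW(<stmts>) = { $, a, b, g, t }.

{ $, a, b, g, t }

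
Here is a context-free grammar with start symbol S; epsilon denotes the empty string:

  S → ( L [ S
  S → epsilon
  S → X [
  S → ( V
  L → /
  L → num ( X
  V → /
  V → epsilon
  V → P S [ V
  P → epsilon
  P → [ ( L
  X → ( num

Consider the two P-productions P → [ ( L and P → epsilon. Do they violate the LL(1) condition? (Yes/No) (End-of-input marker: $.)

FIRST([ ( L) = { [ } and FIRST(epsilon) = { epsilon }.
The second alternative is nullable and FOLLOW(P) = { (, [ } shares [ with FIRST of the first — conflict.

Yes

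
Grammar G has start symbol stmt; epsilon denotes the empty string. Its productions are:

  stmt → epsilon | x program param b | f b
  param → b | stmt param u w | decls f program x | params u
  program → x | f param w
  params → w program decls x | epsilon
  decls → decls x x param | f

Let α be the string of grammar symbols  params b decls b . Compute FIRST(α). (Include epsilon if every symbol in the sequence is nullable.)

Add FIRST(params)\{epsilon} = { w }; params is nullable, continue.
b is a terminal; add {b} and stop.

{ b, w }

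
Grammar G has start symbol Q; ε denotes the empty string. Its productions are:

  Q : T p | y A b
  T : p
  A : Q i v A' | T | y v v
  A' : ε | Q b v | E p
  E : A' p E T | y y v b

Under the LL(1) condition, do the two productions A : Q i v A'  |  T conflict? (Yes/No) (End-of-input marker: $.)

Yes

FIRST(Q i v A') = { p, y } and FIRST(T) = { p }.
Both contain p, so the two alternatives are not disjoint — LL(1) conflict.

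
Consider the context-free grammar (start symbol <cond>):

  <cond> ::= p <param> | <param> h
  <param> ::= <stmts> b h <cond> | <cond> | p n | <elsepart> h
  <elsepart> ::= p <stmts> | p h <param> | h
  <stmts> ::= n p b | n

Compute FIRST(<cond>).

<cond> ::= p <param> contributes {p}.
From <cond> ::= <param> h: add FIRST(<param>) = { h, n, p }.
Union: FIRST(<cond>) = { h, n, p }.

{ h, n, p }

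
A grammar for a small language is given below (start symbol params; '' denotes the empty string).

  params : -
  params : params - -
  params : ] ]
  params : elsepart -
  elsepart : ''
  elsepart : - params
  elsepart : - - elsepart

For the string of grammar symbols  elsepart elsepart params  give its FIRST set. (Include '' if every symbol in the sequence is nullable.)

Add FIRST(elsepart)\{''} = { - }; elsepart is nullable, continue.
Add FIRST(elsepart)\{''} = { - }; elsepart is nullable, continue.
Add FIRST(params) = { -, ] }; params is not nullable, stop.

{ -, ] }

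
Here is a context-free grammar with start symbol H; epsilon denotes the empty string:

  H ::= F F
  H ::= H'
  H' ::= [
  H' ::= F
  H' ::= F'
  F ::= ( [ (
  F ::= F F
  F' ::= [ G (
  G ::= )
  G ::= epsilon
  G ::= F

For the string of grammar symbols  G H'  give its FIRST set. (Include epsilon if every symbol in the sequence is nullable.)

{ (, ), [ }

Add FIRST(G)\{epsilon} = { (, ) }; G is nullable, continue.
Add FIRST(H') = { (, [ }; H' is not nullable, stop.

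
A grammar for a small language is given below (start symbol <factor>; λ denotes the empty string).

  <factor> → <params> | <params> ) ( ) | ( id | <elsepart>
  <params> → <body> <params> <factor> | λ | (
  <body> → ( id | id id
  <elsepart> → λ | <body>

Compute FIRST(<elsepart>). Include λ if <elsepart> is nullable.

<elsepart> → λ contributes λ.
From <elsepart> → <body>: add FIRST(<body>) = { (, id }.
Union: FIRST(<elsepart>) = { (, id, λ }.

{ (, id, λ }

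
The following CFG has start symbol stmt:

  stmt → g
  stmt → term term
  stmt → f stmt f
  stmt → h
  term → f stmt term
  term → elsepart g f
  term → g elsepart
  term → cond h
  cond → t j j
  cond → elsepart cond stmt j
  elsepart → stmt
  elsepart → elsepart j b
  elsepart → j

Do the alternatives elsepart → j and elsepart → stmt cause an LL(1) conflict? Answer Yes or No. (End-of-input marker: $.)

Yes

FIRST(j) = { j } and FIRST(stmt) = { f, g, h, j, t }.
Both contain j, so the two alternatives are not disjoint — LL(1) conflict.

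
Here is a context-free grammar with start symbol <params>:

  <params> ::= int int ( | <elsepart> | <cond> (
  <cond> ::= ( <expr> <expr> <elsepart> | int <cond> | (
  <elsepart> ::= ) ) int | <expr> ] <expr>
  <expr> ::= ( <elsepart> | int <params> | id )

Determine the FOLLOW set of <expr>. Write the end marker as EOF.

In <cond> ::= ( <expr> <expr> <elsepart>: add FIRST(<expr> <elsepart>) = { (, id, int }.
In <cond> ::= ( <expr> <expr> <elsepart>: add FIRST(<elsepart>) = { (, ), id, int }.
In <elsepart> ::= <expr> ] <expr>: add FIRST(] <expr>) = { ] }.
In <elsepart> ::= <expr> ] <expr>: <expr> is at the end, add FOLLOW(<elsepart>) = { EOF, (, ), ], id, int }.
Union: FOLLOW(<expr>) = { EOF, (, ), ], id, int }.

{ EOF, (, ), ], id, int }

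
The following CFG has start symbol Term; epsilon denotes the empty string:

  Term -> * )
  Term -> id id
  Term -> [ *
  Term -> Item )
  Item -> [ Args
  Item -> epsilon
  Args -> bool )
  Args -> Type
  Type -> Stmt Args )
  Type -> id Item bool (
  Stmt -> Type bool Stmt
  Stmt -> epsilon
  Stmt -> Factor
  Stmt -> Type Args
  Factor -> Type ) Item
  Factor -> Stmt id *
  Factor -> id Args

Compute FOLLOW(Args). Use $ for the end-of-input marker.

{ ), bool, id }

In Item -> [ Args: Args is at the end, add FOLLOW(Item) = { ), bool, id }.
In Type -> Stmt Args ): add FIRST()) = { ) }.
In Stmt -> Type Args: Args is at the end, add FOLLOW(Stmt) = { bool, id }.
In Factor -> id Args: Args is at the end, add FOLLOW(Factor) = { bool, id }.
Union: FOLLOW(Args) = { ), bool, id }.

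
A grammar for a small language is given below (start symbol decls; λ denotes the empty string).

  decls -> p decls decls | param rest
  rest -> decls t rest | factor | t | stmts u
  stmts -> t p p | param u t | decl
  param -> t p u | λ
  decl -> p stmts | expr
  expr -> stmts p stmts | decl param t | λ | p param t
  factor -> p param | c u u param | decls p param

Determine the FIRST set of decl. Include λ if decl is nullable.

decl -> p stmts contributes {p}.
From decl -> expr: add FIRST(expr) = { p, t, u, λ } (including λ since expr is nullable).
Union: FIRST(decl) = { p, t, u, λ }.

{ p, t, u, λ }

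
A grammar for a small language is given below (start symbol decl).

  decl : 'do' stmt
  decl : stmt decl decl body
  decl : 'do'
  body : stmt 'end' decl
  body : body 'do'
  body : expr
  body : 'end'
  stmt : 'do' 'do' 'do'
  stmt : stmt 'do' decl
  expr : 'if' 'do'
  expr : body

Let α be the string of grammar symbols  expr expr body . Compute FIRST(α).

Add FIRST(expr) = { 'do', 'end', 'if' }; expr is not nullable, stop.

{ 'do', 'end', 'if' }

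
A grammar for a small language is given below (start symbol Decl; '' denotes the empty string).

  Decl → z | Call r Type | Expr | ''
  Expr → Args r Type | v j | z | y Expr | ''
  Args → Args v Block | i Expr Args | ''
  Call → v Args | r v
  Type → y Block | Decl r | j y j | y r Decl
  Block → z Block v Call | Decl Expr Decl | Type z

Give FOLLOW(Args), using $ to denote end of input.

In Expr → Args r Type: add FIRST(r Type) = { r }.
In Args → Args v Block: add FIRST(v Block) = { v }.
In Args → i Expr Args: Args is at the end, add FOLLOW(Args) = { $, i, r, v, y, z }.
In Call → v Args: Args is at the end, add FOLLOW(Call) = { $, i, r, v, y, z }.
Union: FOLLOW(Args) = { $, i, r, v, y, z }.

{ $, i, r, v, y, z }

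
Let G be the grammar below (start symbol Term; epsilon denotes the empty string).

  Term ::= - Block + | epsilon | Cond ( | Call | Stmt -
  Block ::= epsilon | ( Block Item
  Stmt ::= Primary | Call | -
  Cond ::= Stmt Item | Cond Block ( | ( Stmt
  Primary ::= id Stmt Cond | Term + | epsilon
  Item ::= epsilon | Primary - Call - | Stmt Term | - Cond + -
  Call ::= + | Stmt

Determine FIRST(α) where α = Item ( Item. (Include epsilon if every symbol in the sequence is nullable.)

{ (, +, -, id }

Add FIRST(Item)\{epsilon} = { (, +, -, id }; Item is nullable, continue.
( is a terminal; add {(} and stop.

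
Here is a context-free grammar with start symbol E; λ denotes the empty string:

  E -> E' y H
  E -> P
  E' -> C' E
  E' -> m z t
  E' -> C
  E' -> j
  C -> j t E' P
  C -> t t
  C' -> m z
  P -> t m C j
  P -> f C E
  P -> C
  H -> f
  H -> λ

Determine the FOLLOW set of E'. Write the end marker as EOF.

{ f, j, t, y }

In E -> E' y H: add FIRST(y H) = { y }.
In C -> j t E' P: add FIRST(P) = { f, j, t }.
Union: FOLLOW(E') = { f, j, t, y }.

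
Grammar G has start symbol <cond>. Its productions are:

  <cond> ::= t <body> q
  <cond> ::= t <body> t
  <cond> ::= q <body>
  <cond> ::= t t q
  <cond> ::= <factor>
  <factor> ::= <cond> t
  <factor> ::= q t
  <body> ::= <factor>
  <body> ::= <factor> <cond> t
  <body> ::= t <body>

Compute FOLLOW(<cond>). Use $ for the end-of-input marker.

{ $, t }

<cond> is the start symbol, so $ ∈ FOLLOW(<cond>).
In <factor> ::= <cond> t: add FIRST(t) = { t }.
In <body> ::= <factor> <cond> t: add FIRST(t) = { t }.
Union: FOLLOW(<cond>) = { $, t }.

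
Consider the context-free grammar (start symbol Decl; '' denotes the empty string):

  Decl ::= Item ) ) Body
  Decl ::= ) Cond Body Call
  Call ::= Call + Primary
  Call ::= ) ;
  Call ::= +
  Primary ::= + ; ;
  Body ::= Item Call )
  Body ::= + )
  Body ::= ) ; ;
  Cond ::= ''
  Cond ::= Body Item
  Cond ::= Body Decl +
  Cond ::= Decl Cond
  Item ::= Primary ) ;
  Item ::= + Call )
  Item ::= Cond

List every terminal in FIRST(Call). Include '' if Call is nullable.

{ ), + }

From Call ::= Call + Primary: add FIRST(Call) = { ), + }.
Call ::= ) ; contributes {)}.
Call ::= + contributes {+}.
Union: FIRST(Call) = { ), + }.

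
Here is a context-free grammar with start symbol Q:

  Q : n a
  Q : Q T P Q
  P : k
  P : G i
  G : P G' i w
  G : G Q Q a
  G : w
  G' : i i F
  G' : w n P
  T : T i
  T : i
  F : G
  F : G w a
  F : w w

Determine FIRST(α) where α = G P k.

Add FIRST(G) = { k, w }; G is not nullable, stop.

{ k, w }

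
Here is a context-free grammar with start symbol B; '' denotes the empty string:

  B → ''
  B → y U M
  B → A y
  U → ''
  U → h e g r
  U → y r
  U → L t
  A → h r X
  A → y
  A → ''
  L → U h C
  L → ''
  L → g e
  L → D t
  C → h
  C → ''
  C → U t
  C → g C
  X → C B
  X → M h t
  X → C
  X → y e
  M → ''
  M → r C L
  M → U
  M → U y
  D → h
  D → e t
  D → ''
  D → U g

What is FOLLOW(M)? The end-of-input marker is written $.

{ $, h, y }

In B → y U M: M is at the end, add FOLLOW(B) = { $, y }.
In X → M h t: add FIRST(h t) = { h }.
Union: FOLLOW(M) = { $, h, y }.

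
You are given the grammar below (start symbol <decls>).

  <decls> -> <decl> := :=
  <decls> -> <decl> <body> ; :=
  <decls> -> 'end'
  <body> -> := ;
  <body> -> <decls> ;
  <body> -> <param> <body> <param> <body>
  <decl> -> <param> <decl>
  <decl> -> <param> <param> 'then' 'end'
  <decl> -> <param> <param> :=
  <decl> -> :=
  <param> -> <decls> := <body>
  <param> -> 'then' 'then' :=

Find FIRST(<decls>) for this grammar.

From <decls> -> <decl> := :=: add FIRST(<decl>) = { 'end', 'then', := }.
From <decls> -> <decl> <body> ; :=: add FIRST(<decl>) = { 'end', 'then', := }.
<decls> -> 'end' contributes {'end'}.
Union: FIRST(<decls>) = { 'end', 'then', := }.

{ 'end', 'then', := }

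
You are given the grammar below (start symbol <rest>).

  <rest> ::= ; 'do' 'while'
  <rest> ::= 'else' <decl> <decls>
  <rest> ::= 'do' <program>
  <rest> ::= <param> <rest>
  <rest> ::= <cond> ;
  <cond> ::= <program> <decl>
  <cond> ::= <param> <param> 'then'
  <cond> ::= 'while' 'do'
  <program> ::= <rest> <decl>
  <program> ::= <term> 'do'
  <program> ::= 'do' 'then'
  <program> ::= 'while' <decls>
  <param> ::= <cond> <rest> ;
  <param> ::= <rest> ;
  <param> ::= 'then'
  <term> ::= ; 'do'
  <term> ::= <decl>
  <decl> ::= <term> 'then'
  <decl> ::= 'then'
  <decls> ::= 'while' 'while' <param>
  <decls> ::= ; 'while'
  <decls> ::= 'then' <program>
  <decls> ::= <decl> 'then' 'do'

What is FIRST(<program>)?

From <program> ::= <rest> <decl>: add FIRST(<rest>) = { 'do', 'else', 'then', 'while', ; }.
From <program> ::= <term> 'do': add FIRST(<term>) = { 'then', ; }.
<program> ::= 'do' 'then' contributes {'do'}.
<program> ::= 'while' <decls> contributes {'while'}.
Union: FIRST(<program>) = { 'do', 'else', 'then', 'while', ; }.

{ 'do', 'else', 'then', 'while', ; }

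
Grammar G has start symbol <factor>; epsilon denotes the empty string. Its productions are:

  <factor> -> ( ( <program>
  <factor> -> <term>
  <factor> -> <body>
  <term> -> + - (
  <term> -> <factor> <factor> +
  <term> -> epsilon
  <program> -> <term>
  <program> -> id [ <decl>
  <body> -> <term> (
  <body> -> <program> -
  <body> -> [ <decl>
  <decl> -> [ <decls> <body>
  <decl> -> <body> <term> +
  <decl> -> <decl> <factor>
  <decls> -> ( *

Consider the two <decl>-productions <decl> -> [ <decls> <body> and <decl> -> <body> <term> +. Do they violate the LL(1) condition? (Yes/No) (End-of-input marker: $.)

Yes

FIRST([ <decls> <body>) = { [ } and FIRST(<body> <term> +) = { (, +, -, [, id }.
Both contain [, so the two alternatives are not disjoint — LL(1) conflict.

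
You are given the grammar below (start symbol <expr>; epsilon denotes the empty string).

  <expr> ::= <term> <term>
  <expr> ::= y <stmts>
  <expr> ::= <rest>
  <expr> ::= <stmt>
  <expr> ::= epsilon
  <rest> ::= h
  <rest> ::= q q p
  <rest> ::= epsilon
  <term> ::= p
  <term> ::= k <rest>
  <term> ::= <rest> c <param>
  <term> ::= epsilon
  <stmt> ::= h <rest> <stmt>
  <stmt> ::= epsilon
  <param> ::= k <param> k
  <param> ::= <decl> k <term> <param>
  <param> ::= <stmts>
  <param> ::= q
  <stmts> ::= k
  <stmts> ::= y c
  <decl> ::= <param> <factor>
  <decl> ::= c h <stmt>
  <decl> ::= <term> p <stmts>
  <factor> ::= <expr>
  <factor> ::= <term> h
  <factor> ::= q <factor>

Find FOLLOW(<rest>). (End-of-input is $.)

{ $, c, h, k, p, q, y }

In <expr> ::= <rest>: <rest> is at the end, add FOLLOW(<expr>) = { $, k }.
In <term> ::= k <rest>: <rest> is at the end, add FOLLOW(<term>) = { $, c, h, k, p, q, y }.
In <term> ::= <rest> c <param>: add FIRST(c <param>) = { c }.
In <stmt> ::= h <rest> <stmt>: add FIRST(<stmt>)\{epsilon} = { h }.
  Since <stmt> is nullable, also add FOLLOW(<stmt>) = { $, k }.
Union: FOLLOW(<rest>) = { $, c, h, k, p, q, y }.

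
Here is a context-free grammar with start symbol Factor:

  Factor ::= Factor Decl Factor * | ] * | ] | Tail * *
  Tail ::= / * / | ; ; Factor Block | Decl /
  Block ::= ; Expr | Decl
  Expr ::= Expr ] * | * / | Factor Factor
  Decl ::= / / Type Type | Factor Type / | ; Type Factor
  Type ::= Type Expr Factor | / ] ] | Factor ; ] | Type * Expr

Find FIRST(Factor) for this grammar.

From Factor ::= Factor Decl Factor *: add FIRST(Factor) = { /, ;, ] }.
Factor ::= ] * contributes {]}.
Factor ::= ] contributes {]}.
From Factor ::= Tail * *: add FIRST(Tail) = { /, ;, ] }.
Union: FIRST(Factor) = { /, ;, ] }.

{ /, ;, ] }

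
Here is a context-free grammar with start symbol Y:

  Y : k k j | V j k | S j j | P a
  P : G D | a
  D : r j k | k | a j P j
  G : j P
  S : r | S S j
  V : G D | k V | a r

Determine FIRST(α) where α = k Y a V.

k is a terminal; add {k} and stop.

{ k }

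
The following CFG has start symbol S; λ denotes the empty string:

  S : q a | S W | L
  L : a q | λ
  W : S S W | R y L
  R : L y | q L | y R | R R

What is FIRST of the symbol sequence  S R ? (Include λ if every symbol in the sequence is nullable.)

{ a, q, y }

Add FIRST(S)\{λ} = { a, q, y }; S is nullable, continue.
Add FIRST(R) = { a, q, y }; R is not nullable, stop.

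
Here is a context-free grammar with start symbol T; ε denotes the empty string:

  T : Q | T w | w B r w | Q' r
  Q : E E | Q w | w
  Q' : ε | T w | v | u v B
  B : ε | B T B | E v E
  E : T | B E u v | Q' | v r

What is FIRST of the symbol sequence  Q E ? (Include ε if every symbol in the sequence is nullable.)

{ r, u, v, w, ε }

Add FIRST(Q)\{ε} = { r, u, v, w }; Q is nullable, continue.
Add FIRST(E)\{ε} = { r, u, v, w }; E is nullable, continue.
Every symbol is nullable, so include ε.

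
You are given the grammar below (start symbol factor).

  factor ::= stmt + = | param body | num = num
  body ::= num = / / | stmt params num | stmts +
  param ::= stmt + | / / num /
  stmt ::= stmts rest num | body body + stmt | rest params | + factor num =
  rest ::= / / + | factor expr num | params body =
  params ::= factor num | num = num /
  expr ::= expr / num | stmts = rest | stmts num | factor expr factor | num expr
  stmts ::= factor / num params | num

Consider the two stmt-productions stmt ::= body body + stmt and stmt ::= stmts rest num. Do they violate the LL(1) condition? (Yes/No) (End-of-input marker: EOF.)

Yes

FIRST(body body + stmt) = { +, /, num } and FIRST(stmts rest num) = { +, /, num }.
Both contain +, so the two alternatives are not disjoint — LL(1) conflict.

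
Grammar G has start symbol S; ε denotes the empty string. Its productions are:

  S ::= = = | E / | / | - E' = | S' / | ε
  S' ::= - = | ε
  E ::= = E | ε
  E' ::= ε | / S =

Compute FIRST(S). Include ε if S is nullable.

S ::= = = contributes {=}.
From S ::= E /: E nullable, take FIRST(E) ∪ {/} = { /, = }.
S ::= / contributes {/}.
S ::= - E' = contributes {-}.
From S ::= S' /: S' nullable, take FIRST(S') ∪ {/} = { -, / }.
S ::= ε contributes ε.
Union: FIRST(S) = { -, /, =, ε }.

{ -, /, =, ε }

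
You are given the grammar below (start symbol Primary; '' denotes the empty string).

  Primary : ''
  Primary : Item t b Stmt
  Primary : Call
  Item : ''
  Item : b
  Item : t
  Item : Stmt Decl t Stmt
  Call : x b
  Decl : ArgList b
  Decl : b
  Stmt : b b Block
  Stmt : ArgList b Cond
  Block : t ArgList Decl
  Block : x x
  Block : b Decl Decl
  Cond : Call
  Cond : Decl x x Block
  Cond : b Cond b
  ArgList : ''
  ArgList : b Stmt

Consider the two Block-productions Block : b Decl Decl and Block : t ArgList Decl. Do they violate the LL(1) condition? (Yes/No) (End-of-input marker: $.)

FIRST(b Decl Decl) = { b } and FIRST(t ArgList Decl) = { t }.
The FIRST sets are disjoint and neither alternative is nullable — no conflict.

No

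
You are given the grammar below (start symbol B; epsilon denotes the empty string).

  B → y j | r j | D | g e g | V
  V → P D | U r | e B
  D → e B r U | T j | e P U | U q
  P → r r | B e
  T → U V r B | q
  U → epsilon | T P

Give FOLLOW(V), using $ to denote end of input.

In B → V: V is at the end, add FOLLOW(B) = { $, e, g, j, q, r, y }.
In T → U V r B: add FIRST(r B) = { r }.
Union: FOLLOW(V) = { $, e, g, j, q, r, y }.

{ $, e, g, j, q, r, y }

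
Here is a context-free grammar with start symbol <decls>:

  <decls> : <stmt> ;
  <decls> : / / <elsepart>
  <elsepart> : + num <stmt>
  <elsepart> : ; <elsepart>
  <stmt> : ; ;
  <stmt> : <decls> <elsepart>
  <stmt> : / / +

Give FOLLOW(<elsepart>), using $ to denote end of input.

In <decls> : / / <elsepart>: <elsepart> is at the end, add FOLLOW(<decls>) = { $, +, ; }.
In <elsepart> : ; <elsepart>: <elsepart> is at the end, add FOLLOW(<elsepart>) = { $, +, ; }.
In <stmt> : <decls> <elsepart>: <elsepart> is at the end, add FOLLOW(<stmt>) = { $, +, ; }.
Union: FOLLOW(<elsepart>) = { $, +, ; }.

{ $, +, ; }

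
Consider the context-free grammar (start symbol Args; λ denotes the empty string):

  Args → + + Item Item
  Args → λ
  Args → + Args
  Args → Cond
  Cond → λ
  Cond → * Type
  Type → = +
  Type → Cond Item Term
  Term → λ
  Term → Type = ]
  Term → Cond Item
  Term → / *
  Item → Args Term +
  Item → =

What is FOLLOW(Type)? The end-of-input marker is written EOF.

{ EOF, *, +, /, = }

In Cond → * Type: Type is at the end, add FOLLOW(Cond) = { EOF, *, +, /, = }.
In Term → Type = ]: add FIRST(= ]) = { = }.
Union: FOLLOW(Type) = { EOF, *, +, /, = }.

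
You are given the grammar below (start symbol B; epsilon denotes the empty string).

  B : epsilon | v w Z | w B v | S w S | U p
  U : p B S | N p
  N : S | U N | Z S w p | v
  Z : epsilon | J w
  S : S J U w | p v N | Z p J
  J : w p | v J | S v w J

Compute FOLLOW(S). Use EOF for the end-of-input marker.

In B : S w S: add FIRST(w S) = { w }.
In B : S w S: S is at the end, add FOLLOW(B) = { EOF, p, v, w }.
In U : p B S: S is at the end, add FOLLOW(U) = { p, v, w }.
In N : S: S is at the end, add FOLLOW(N) = { EOF, p, v, w }.
In N : Z S w p: add FIRST(w p) = { w }.
In S : S J U w: add FIRST(J U w) = { p, v, w }.
In J : S v w J: add FIRST(v w J) = { v }.
Union: FOLLOW(S) = { EOF, p, v, w }.

{ EOF, p, v, w }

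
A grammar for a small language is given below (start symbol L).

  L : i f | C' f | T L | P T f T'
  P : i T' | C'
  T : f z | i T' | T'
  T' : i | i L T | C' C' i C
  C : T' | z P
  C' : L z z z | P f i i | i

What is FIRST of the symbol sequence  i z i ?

i is a terminal; add {i} and stop.

{ i }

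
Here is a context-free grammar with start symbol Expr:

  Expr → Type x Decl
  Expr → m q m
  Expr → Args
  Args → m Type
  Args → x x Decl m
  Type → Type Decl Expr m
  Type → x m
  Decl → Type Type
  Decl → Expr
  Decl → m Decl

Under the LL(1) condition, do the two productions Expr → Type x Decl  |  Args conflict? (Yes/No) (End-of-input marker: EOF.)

Yes

FIRST(Type x Decl) = { x } and FIRST(Args) = { m, x }.
Both contain x, so the two alternatives are not disjoint — LL(1) conflict.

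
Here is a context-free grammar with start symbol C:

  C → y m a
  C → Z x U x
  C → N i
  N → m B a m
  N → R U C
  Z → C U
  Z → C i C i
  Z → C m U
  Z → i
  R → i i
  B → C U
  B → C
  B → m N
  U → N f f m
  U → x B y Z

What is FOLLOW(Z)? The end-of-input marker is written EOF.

{ a, i, m, x, y }

In C → Z x U x: add FIRST(x U x) = { x }.
In U → x B y Z: Z is at the end, add FOLLOW(U) = { a, i, m, x, y }.
Union: FOLLOW(Z) = { a, i, m, x, y }.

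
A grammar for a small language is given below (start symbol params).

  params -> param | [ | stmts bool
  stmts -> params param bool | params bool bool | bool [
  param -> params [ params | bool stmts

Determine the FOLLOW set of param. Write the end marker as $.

In params -> param: param is at the end, add FOLLOW(params) = { $, [, bool }.
In stmts -> params param bool: add FIRST(bool) = { bool }.
Union: FOLLOW(param) = { $, [, bool }.

{ $, [, bool }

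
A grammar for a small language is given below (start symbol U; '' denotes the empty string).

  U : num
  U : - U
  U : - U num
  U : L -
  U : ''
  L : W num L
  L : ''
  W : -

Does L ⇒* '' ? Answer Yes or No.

L has an ''-production, so L ⇒ ''.

Yes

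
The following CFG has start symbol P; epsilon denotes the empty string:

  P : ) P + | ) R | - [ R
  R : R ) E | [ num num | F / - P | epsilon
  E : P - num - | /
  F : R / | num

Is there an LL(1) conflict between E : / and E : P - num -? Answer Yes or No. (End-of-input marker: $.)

FIRST(/) = { / } and FIRST(P - num -) = { ), - }.
The FIRST sets are disjoint and neither alternative is nullable — no conflict.

No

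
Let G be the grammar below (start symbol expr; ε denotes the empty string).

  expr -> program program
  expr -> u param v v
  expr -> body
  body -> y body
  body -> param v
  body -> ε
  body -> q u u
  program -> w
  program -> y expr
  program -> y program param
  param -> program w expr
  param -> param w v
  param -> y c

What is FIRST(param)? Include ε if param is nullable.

From param -> program w expr: add FIRST(program) = { w, y }.
From param -> param w v: add FIRST(param) = { w, y }.
param -> y c contributes {y}.
Union: FIRST(param) = { w, y }.

{ w, y }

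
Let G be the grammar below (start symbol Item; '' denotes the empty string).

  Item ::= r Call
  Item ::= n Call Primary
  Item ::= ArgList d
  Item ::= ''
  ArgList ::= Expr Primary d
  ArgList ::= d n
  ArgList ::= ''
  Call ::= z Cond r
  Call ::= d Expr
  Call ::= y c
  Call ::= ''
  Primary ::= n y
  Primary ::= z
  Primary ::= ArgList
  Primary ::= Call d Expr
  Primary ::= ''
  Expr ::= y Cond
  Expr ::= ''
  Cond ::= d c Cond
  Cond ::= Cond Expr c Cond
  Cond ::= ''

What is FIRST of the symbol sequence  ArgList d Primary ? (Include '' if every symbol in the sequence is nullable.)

Add FIRST(ArgList)\{''} = { d, n, y, z }; ArgList is nullable, continue.
d is a terminal; add {d} and stop.

{ d, n, y, z }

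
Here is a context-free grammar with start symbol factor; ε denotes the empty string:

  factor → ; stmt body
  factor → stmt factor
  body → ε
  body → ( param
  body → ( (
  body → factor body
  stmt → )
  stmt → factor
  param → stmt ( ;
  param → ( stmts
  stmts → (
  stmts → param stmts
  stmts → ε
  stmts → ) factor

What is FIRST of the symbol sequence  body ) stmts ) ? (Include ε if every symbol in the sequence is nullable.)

Add FIRST(body)\{ε} = { (, ), ; }; body is nullable, continue.
) is a terminal; add {)} and stop.

{ (, ), ; }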